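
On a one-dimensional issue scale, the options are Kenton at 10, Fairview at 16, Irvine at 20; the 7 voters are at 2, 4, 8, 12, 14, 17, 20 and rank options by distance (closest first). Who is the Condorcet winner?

With single-peaked preferences on a line, the Condorcet winner is the candidate closest to the median voter.
The median voter (position 12) is closest to Kenton at 10.
Check: Kenton vs Fairview — voters closer to Kenton: 4 of 7.

Kenton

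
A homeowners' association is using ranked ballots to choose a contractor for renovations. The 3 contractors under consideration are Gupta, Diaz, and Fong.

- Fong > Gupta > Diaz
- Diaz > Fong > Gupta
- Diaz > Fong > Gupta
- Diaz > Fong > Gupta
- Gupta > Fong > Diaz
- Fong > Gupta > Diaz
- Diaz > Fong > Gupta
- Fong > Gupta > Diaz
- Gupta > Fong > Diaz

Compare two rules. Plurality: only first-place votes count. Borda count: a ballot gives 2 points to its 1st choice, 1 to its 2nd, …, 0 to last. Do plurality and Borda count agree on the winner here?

No

Plurality first-place counts: Gupta 2, Diaz 4, Fong 3 → Diaz.
Borda totals: Gupta 7, Diaz 8, Fong 12 → Fong.
The two rules disagree: plurality picks Diaz, Borda picks Fong.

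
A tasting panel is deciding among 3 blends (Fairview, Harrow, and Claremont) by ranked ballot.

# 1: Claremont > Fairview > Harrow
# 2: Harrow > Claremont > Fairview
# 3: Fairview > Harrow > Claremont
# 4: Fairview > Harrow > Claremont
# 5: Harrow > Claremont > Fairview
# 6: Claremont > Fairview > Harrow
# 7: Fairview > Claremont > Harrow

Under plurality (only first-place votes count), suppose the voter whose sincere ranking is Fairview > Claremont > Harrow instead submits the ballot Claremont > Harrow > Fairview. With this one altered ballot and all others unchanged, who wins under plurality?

First-place totals with the altered ballot: Fairview 2, Harrow 2, Claremont 3.
The switch changes the winner from Fairview to Claremont.

Claremont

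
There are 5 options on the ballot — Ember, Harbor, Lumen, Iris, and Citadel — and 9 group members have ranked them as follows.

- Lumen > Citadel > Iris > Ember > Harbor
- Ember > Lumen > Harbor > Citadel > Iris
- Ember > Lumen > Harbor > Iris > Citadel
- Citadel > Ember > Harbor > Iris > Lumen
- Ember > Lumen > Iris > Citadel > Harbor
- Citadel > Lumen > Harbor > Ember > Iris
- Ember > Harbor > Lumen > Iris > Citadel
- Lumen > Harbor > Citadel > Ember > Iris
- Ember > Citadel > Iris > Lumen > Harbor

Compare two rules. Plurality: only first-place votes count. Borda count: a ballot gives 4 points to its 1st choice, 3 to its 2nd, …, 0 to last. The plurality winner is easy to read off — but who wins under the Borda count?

Ember

Plurality first-place counts: Ember 5, Harbor 0, Lumen 2, Iris 0, Citadel 2 → Ember.
Borda totals: Ember 26, Harbor 14, Lumen 23, Iris 9, Citadel 18 → Ember.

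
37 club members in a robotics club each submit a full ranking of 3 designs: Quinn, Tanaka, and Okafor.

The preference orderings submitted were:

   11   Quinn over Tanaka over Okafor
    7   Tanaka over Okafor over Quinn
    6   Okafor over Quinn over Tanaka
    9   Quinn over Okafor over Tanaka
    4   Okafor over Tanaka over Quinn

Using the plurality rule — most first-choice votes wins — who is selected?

Quinn

First-place vote totals:
  Quinn: 20
  Tanaka: 7
  Okafor: 10
Quinn has the most first-place votes.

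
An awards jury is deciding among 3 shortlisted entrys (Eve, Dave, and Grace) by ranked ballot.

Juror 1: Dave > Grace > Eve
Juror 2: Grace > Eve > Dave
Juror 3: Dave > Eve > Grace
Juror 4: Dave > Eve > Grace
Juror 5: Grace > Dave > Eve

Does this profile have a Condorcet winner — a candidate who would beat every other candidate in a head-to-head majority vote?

Head-to-head results (5 voters total):
Eve vs Dave: Dave wins 4–1.
Eve vs Grace: Grace wins 3–2.
Dave vs Grace: Dave wins 3–2.
Dave beats each rival — Eve (4–1), Grace (3–2) — so Dave is the Condorcet winner.

Yes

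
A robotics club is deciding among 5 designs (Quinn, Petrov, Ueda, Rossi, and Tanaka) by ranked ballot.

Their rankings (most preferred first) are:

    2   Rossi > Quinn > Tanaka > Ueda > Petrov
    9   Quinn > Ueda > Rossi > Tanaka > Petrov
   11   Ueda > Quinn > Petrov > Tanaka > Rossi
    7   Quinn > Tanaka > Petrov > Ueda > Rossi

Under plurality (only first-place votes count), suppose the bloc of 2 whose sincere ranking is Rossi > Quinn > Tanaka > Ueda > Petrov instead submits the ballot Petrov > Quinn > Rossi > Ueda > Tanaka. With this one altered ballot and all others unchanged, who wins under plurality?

First-place totals with the altered ballot: Quinn 16, Petrov 2, Ueda 11, Rossi 0, Tanaka 0.
The winner is unchanged: still Quinn.

Quinn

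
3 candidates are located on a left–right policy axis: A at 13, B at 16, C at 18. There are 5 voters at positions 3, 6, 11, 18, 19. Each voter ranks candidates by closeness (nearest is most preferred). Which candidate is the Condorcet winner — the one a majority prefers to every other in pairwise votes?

A

With single-peaked preferences on a line, the Condorcet winner is the candidate closest to the median voter.
The median voter (position 11) is closest to A at 13.
Check: A vs B — voters closer to A: 3 of 5.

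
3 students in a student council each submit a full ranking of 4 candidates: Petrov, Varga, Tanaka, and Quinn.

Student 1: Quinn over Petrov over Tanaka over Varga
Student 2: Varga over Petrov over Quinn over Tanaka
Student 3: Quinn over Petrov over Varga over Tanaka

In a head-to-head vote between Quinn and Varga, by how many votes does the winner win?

1

Ballots ranking Quinn above Varga: 2.
Ballots ranking Varga above Quinn: 1.
Quinn wins 2–1, a margin of 1.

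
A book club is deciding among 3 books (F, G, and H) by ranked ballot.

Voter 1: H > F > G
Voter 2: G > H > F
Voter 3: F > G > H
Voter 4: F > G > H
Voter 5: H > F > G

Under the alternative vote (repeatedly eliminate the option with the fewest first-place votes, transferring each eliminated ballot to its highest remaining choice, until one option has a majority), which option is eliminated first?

Round 1: F 2, H 2, G 1. G has the fewest and is eliminated.
Round 2: H 3, F 2. H has a majority.

G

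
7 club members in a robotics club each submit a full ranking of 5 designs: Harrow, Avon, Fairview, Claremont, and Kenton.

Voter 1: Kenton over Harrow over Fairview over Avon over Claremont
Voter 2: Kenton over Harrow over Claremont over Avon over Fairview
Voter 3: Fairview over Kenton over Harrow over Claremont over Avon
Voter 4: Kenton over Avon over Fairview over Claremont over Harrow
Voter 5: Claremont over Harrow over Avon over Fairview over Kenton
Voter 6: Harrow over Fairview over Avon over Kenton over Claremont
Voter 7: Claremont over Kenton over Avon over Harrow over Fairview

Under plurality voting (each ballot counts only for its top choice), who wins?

First-place vote totals:
  Harrow: 1
  Avon: 0
  Fairview: 1
  Claremont: 2
  Kenton: 3
Kenton has the most first-place votes.

Kenton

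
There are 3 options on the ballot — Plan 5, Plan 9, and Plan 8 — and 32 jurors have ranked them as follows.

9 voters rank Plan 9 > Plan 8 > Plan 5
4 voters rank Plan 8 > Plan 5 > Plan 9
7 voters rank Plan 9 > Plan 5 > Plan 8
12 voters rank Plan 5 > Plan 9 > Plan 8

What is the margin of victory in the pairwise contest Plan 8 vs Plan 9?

Ballots ranking Plan 8 above Plan 9: 4.
Ballots ranking Plan 9 above Plan 8: 9+7+12 = 28.
Plan 9 wins 28–4, a margin of 24.

24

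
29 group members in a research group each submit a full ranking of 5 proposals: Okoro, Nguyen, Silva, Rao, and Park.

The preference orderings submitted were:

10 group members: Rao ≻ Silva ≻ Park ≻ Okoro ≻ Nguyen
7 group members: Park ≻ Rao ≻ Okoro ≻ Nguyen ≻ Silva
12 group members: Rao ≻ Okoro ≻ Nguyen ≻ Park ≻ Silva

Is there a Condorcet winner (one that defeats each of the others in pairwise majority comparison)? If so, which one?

Head-to-head results (29 voters total):
Okoro vs Nguyen: Okoro wins 29–0.
Okoro vs Silva: Okoro wins 19–10.
Okoro vs Rao: Rao wins 29–0.
Okoro vs Park: Park wins 17–12.
Nguyen vs Silva: Nguyen wins 19–10.
Nguyen vs Rao: Rao wins 29–0.
Nguyen vs Park: Park wins 17–12.
Silva vs Rao: Rao wins 29–0.
Silva vs Park: Park wins 19–10.
Rao vs Park: Rao wins 22–7.
Rao beats each rival — Okoro (29–0), Nguyen (29–0), Silva (29–0), Park (22–7) — so Rao is the Condorcet winner.

Rao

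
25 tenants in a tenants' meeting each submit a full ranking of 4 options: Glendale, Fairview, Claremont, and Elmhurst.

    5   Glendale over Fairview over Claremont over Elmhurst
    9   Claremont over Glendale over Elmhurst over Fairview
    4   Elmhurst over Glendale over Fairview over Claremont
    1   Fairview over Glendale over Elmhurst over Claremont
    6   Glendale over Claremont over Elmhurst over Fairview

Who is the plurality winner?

Glendale

First-place vote totals:
  Glendale: 11
  Fairview: 1
  Claremont: 9
  Elmhurst: 4
Glendale has the most first-place votes.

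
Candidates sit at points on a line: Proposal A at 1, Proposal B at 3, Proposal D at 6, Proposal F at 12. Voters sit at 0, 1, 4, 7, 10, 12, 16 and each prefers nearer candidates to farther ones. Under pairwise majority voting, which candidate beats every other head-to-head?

With single-peaked preferences on a line, the Condorcet winner is the candidate closest to the median voter.
The median voter (position 7) is closest to Proposal D at 6.
Check: Proposal D vs Proposal B — voters closer to Proposal D: 4 of 7.

Proposal D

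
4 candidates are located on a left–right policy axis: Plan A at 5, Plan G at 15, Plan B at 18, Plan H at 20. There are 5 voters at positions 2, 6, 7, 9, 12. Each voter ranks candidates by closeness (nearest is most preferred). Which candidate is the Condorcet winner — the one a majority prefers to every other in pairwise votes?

Plan A

With single-peaked preferences on a line, the Condorcet winner is the candidate closest to the median voter.
The median voter (position 7) is closest to Plan A at 5.
Check: Plan A vs Plan G — voters closer to Plan A: 4 of 5.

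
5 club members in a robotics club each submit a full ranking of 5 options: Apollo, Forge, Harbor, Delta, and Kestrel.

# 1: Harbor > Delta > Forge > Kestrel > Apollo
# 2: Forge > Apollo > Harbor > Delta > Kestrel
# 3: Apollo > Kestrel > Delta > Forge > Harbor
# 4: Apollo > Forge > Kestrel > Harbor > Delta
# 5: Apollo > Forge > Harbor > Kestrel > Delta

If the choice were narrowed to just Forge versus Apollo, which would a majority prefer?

Apollo

Ballots ranking Forge above Apollo: 2.
Ballots ranking Apollo above Forge: 3.
Apollo wins the head-to-head, 3–2.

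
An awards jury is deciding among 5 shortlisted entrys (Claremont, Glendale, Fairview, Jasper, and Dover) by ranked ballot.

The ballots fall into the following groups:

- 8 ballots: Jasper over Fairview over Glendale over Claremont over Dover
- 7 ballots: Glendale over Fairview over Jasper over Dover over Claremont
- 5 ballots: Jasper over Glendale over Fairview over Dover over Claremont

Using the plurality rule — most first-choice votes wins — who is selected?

First-place vote totals:
  Claremont: 0
  Glendale: 7
  Fairview: 0
  Jasper: 13
  Dover: 0
Jasper has the most first-place votes.

Jasper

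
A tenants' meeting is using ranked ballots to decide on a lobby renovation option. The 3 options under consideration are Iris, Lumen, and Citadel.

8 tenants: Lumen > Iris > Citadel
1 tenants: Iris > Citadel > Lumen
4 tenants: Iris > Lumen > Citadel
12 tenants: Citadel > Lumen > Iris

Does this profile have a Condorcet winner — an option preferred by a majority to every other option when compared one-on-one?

No

Head-to-head results (25 voters total):
Iris vs Lumen: Lumen wins 20–5.
Iris vs Citadel: Iris wins 13–12.
Lumen vs Citadel: Citadel wins 13–12.
No candidate beats all others: Iris beats Citadel beats Lumen beats Iris, a majority cycle.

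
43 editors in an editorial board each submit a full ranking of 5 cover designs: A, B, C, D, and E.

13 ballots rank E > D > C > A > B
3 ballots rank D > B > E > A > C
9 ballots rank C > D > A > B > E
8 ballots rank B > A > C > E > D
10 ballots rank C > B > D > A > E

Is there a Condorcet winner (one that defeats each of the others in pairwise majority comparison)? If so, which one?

C

Head-to-head results (43 voters total):
A vs B: A wins 22–21.
A vs C: C wins 32–11.
A vs D: D wins 35–8.
A vs E: A wins 27–16.
B vs C: C wins 32–11.
B vs D: D wins 25–18.
B vs E: B wins 30–13.
C vs D: C wins 27–16.
C vs E: C wins 27–16.
D vs E: D wins 22–21.
C beats each rival — A (32–11), B (32–11), D (27–16), E (27–16) — so C is the Condorcet winner.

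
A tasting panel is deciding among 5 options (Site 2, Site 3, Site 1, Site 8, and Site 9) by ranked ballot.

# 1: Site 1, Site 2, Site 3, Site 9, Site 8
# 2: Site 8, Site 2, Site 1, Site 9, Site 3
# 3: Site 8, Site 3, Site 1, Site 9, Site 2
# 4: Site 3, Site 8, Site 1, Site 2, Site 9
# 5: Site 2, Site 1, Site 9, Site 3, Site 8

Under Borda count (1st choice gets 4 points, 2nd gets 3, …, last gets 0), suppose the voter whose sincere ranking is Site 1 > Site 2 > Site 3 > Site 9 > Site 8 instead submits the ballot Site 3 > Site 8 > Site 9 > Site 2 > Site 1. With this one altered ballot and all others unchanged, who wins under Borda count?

Borda totals with the altered ballot: Site 2 9, Site 3 12, Site 1 9, Site 8 14, Site 9 6.
The switch changes the winner from Site 1 to Site 8.

Site 8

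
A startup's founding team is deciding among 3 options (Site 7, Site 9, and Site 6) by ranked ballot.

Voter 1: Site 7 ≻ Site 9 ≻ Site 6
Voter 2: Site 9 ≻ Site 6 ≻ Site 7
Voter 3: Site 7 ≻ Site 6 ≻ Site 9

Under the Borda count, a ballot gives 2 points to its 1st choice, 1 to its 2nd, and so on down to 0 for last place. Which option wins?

Site 7

Borda scores:
  Site 7: 2 + 0 + 2 = 4
  Site 9: 1 + 2 + 0 = 3
  Site 6: 0 + 1 + 1 = 2
Site 7 has the highest total.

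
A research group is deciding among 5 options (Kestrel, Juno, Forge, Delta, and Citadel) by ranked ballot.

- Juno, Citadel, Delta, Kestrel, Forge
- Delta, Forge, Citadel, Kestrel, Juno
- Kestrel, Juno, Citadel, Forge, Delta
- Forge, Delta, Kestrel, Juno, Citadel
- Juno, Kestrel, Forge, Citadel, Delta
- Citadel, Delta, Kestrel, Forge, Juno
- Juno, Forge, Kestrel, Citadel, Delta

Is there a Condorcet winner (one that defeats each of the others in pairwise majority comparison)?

Head-to-head results (7 voters total):
Kestrel vs Juno: Kestrel wins 4–3.
Kestrel vs Forge: Kestrel wins 4–3.
Kestrel vs Delta: Delta wins 4–3.
Kestrel vs Citadel: Kestrel wins 4–3.
Juno vs Forge: Juno wins 4–3.
Juno vs Delta: Juno wins 4–3.
Juno vs Citadel: Juno wins 5–2.
Forge vs Delta: Forge wins 4–3.
Forge vs Citadel: Forge wins 4–3.
Delta vs Citadel: Citadel wins 5–2.
No candidate beats all others: Kestrel beats Juno beats Delta beats Kestrel, a majority cycle.

No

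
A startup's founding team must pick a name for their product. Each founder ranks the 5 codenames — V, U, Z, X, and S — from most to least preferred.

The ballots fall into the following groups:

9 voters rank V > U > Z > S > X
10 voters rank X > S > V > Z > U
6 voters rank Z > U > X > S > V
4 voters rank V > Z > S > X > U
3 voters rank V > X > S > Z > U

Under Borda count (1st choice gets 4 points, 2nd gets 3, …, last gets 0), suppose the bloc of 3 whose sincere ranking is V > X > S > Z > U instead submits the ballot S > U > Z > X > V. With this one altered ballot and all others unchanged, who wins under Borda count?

V

Borda totals with the altered ballot: V 72, U 54, Z 70, X 59, S 65.
The winner is unchanged: still V.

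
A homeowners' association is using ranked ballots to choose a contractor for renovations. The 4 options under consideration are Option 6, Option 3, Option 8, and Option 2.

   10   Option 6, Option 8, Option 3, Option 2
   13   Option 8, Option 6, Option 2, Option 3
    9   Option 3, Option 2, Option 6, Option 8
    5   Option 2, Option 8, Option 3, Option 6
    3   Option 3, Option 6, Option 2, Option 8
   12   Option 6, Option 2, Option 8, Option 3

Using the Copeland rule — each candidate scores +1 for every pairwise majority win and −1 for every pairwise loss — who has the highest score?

Pairwise results:
  Option 6 vs Option 3: Option 6 wins 35–17.
  Option 6 vs Option 8: Option 6 wins 34–18.
  Option 6 vs Option 2: Option 6 wins 38–14.
  Option 3 vs Option 8: Option 8 wins 40–12.
  Option 3 vs Option 2: Option 2 wins 30–22.
  Option 8 vs Option 2: Option 2 wins 29–23.
Copeland scores (wins − losses):
  Option 6: 3 − 0 = 3
  Option 3: 0 − 3 = -3
  Option 8: 1 − 2 = -1
  Option 2: 2 − 1 = 1
Option 6 has the best Copeland score.

Option 6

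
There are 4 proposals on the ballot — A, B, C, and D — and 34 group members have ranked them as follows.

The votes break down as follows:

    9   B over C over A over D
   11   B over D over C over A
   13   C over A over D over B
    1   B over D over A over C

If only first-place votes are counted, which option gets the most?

First-place vote totals:
  A: 0
  B: 21
  C: 13
  D: 0
B has the most first-place votes.

B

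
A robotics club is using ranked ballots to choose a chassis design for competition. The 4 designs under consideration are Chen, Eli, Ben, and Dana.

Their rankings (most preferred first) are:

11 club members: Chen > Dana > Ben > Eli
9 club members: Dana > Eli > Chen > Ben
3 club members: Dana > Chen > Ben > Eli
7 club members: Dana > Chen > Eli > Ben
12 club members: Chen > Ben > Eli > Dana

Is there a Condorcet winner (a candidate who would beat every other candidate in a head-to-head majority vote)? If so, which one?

Head-to-head results (42 voters total):
Chen vs Eli: Chen wins 33–9.
Chen vs Ben: Chen wins 42–0.
Chen vs Dana: Chen wins 23–19.
Eli vs Ben: Ben wins 26–16.
Eli vs Dana: Dana wins 30–12.
Ben vs Dana: Dana wins 30–12.
Chen beats each rival — Eli (33–9), Ben (42–0), Dana (23–19) — so Chen is the Condorcet winner.

Chen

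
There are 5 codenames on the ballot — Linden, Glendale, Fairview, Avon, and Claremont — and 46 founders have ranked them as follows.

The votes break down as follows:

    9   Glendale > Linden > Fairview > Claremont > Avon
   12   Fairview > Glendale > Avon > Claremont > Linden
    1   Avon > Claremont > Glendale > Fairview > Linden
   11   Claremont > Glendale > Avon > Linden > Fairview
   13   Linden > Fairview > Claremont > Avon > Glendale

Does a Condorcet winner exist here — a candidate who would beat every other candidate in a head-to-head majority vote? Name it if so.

Head-to-head results (46 voters total):
Linden vs Glendale: Glendale wins 33–13.
Linden vs Fairview: Linden wins 33–13.
Linden vs Avon: Avon wins 24–22.
Linden vs Claremont: Claremont wins 24–22.
Glendale vs Fairview: Fairview wins 25–21.
Glendale vs Avon: Glendale wins 32–14.
Glendale vs Claremont: Claremont wins 25–21.
Fairview vs Avon: Fairview wins 34–12.
Fairview vs Claremont: Fairview wins 34–12.
Avon vs Claremont: Claremont wins 33–13.
No candidate beats all others: Linden beats Fairview beats Glendale beats Linden, a majority cycle.

None — there is no Condorcet winner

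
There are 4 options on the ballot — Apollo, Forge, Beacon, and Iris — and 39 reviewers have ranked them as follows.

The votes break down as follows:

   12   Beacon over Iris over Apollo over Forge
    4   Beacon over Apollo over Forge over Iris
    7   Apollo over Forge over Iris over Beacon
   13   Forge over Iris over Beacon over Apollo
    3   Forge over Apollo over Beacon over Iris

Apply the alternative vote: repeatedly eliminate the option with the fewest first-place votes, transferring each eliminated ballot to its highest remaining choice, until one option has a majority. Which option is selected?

Round 1: Forge 16, Beacon 16, Apollo 7, Iris 0. Iris has the fewest and is eliminated.
Round 2: Forge 16, Beacon 16, Apollo 7. Apollo has the fewest and is eliminated.
Round 3: Forge 23, Beacon 16. Forge has a majority.

Forge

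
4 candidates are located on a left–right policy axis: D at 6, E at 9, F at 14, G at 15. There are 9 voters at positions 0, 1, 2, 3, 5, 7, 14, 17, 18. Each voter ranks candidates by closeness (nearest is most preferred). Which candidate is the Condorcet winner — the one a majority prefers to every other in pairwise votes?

With single-peaked preferences on a line, the Condorcet winner is the candidate closest to the median voter.
The median voter (position 5) is closest to D at 6.
Check: D vs F — voters closer to D: 6 of 9.

D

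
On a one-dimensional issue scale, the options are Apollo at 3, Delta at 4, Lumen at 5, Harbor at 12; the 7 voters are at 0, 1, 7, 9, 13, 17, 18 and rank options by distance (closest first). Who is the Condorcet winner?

Harbor

With single-peaked preferences on a line, the Condorcet winner is the candidate closest to the median voter.
The median voter (position 9) is closest to Harbor at 12.
Check: Harbor vs Apollo — voters closer to Harbor: 4 of 7.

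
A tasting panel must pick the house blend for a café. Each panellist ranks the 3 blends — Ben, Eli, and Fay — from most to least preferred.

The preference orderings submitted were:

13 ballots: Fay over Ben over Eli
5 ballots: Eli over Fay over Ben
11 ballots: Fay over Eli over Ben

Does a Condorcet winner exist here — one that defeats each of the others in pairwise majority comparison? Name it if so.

Fay

Head-to-head results (29 voters total):
Ben vs Eli: Eli wins 16–13.
Ben vs Fay: Fay wins 29–0.
Eli vs Fay: Fay wins 24–5.
Fay beats each rival — Ben (29–0), Eli (24–5) — so Fay is the Condorcet winner.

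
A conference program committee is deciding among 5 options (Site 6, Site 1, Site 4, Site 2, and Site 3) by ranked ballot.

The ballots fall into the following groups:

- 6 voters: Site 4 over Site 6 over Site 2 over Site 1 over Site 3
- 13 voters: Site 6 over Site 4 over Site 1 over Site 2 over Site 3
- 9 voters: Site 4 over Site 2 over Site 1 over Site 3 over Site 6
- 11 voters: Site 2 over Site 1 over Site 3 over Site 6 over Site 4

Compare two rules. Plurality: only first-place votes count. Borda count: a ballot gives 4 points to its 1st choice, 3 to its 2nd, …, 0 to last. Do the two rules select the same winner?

Plurality first-place counts: Site 6 13, Site 1 0, Site 4 15, Site 2 11, Site 3 0 → Site 4.
Borda totals: Site 6 81, Site 1 83, Site 4 99, Site 2 96, Site 3 31 → Site 4.
The two rules agree on Site 4.

Yes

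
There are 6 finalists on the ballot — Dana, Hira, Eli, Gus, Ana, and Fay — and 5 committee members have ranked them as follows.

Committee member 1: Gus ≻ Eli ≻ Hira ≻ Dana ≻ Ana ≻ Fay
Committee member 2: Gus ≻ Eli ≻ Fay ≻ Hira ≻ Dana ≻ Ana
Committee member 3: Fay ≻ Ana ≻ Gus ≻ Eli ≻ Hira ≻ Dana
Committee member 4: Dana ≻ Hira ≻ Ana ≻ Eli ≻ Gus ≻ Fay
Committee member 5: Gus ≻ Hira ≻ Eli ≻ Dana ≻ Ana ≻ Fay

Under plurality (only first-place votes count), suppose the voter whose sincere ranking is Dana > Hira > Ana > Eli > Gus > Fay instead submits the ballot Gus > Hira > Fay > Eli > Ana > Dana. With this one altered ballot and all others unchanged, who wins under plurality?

Gus

First-place totals with the altered ballot: Dana 0, Hira 0, Eli 0, Gus 4, Ana 0, Fay 1.
The winner is unchanged: still Gus.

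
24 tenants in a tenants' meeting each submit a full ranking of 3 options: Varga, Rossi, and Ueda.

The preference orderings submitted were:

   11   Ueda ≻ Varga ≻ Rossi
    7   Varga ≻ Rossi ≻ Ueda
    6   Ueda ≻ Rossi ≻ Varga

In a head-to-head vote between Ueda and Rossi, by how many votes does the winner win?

10

Ballots ranking Ueda above Rossi: 11+6 = 17.
Ballots ranking Rossi above Ueda: 7.
Ueda wins 17–7, a margin of 10.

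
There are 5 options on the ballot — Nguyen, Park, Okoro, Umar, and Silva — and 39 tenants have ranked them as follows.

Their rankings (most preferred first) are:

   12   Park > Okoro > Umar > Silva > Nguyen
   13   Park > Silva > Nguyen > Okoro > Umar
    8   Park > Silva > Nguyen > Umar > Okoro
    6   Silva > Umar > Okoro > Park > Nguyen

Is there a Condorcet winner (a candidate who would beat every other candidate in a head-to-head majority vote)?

Head-to-head results (39 voters total):
Nguyen vs Park: Park wins 39–0.
Nguyen vs Okoro: Nguyen wins 21–18.
Nguyen vs Umar: Nguyen wins 21–18.
Nguyen vs Silva: Silva wins 39–0.
Park vs Okoro: Park wins 33–6.
Park vs Umar: Park wins 33–6.
Park vs Silva: Park wins 33–6.
Okoro vs Umar: Okoro wins 25–14.
Okoro vs Silva: Silva wins 27–12.
Umar vs Silva: Silva wins 27–12.
Park beats each rival — Nguyen (39–0), Okoro (33–6), Umar (33–6), Silva (33–6) — so Park is the Condorcet winner.

Yes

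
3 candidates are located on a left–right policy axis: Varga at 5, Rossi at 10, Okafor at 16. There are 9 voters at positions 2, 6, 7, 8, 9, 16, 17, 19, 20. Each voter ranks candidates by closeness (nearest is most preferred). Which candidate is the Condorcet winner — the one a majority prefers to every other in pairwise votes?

With single-peaked preferences on a line, the Condorcet winner is the candidate closest to the median voter.
The median voter (position 9) is closest to Rossi at 10.
Check: Rossi vs Okafor — voters closer to Rossi: 5 of 9.

Rossi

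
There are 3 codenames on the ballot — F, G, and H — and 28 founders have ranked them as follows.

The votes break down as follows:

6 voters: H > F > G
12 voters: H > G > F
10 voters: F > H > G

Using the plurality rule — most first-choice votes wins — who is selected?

H

First-place vote totals:
  F: 10
  G: 0
  H: 18
H has the most first-place votes.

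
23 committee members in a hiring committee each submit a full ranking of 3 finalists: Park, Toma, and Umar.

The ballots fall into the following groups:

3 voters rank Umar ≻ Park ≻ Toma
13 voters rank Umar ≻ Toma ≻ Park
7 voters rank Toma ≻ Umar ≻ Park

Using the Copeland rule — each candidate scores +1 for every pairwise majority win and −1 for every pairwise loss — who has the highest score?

Pairwise results:
  Park vs Toma: Toma wins 20–3.
  Park vs Umar: Umar wins 23–0.
  Toma vs Umar: Umar wins 16–7.
Copeland scores (wins − losses):
  Park: 0 − 2 = -2
  Toma: 1 − 1 = 0
  Umar: 2 − 0 = 2
Umar has the best Copeland score.

Umar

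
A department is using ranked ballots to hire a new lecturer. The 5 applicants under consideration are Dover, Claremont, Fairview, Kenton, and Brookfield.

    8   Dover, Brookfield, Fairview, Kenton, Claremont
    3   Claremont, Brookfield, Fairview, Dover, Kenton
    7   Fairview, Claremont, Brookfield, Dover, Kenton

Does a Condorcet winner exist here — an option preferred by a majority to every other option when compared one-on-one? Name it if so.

No Condorcet winner

Head-to-head results (18 voters total):
Dover vs Claremont: Claremont wins 10–8.
Dover vs Fairview: Fairview wins 10–8.
Dover vs Kenton: Dover wins 18–0.
Dover vs Brookfield: Brookfield wins 10–8.
Claremont vs Fairview: Fairview wins 15–3.
Claremont vs Kenton: Claremont wins 10–8.
Claremont vs Brookfield: Claremont wins 10–8.
Fairview vs Kenton: Fairview wins 18–0.
Fairview vs Brookfield: Brookfield wins 11–7.
Kenton vs Brookfield: Brookfield wins 18–0.
No candidate beats all others: Claremont beats Brookfield beats Fairview beats Claremont, a majority cycle.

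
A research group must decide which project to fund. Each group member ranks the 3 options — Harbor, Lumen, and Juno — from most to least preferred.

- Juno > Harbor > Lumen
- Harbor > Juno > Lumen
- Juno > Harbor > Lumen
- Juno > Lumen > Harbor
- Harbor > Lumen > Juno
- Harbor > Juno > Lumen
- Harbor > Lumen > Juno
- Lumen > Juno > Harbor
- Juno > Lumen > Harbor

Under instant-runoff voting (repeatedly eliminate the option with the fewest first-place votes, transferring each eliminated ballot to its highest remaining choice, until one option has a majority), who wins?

Juno

Round 1: Harbor 4, Juno 4, Lumen 1. Lumen has the fewest and is eliminated.
Round 2: Juno 5, Harbor 4. Juno has a majority.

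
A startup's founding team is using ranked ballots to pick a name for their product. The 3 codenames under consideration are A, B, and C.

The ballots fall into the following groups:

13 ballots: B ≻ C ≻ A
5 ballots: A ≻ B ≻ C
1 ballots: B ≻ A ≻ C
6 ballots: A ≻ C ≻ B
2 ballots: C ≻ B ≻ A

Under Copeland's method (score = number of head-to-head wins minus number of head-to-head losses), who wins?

B

Pairwise results:
  A vs B: B wins 16–11.
  A vs C: C wins 15–12.
  B vs C: B wins 19–8.
Copeland scores (wins − losses):
  A: 0 − 2 = -2
  B: 2 − 0 = 2
  C: 1 − 1 = 0
B has the best Copeland score.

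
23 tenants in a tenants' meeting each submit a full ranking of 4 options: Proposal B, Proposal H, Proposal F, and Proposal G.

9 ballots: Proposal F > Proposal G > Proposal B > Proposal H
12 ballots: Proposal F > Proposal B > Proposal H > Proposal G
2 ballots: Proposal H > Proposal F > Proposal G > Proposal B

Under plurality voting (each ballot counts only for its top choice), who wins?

First-place vote totals:
  Proposal B: 0
  Proposal H: 2
  Proposal F: 21
  Proposal G: 0
Proposal F has the most first-place votes.

Proposal F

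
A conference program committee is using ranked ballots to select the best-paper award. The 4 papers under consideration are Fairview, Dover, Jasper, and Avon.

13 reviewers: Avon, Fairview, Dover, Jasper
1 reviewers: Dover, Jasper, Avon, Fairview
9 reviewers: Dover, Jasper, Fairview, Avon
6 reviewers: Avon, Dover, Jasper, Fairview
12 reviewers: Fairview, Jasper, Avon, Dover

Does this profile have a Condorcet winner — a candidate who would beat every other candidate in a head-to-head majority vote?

Head-to-head results (41 voters total):
Fairview vs Dover: Fairview wins 25–16.
Fairview vs Jasper: Fairview wins 25–16.
Fairview vs Avon: Fairview wins 21–20.
Dover vs Jasper: Dover wins 29–12.
Dover vs Avon: Avon wins 31–10.
Jasper vs Avon: Jasper wins 22–19.
Fairview beats each rival — Dover (25–16), Jasper (25–16), Avon (21–20) — so Fairview is the Condorcet winner.

Yes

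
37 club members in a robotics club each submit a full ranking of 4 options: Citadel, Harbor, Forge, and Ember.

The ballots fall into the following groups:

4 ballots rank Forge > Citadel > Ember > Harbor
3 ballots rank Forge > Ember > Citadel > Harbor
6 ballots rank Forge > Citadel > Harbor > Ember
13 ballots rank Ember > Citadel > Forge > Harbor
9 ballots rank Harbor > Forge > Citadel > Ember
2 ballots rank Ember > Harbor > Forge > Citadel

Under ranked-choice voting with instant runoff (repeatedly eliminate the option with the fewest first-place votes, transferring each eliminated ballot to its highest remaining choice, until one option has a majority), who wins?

Forge

Round 1: Ember 15, Forge 13, Harbor 9, Citadel 0. Citadel has the fewest and is eliminated.
Round 2: Ember 15, Forge 13, Harbor 9. Harbor has the fewest and is eliminated.
Round 3: Forge 22, Ember 15. Forge has a majority.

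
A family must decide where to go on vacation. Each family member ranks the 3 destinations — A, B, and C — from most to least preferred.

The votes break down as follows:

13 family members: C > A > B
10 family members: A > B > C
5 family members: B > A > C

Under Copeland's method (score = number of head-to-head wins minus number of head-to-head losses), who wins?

A

Pairwise results:
  A vs B: A wins 23–5.
  A vs C: A wins 15–13.
  B vs C: B wins 15–13.
Copeland scores (wins − losses):
  A: 2 − 0 = 2
  B: 1 − 1 = 0
  C: 0 − 2 = -2
A has the best Copeland score.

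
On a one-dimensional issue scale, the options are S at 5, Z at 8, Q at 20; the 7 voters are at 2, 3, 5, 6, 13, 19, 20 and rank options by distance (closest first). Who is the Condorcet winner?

S

With single-peaked preferences on a line, the Condorcet winner is the candidate closest to the median voter.
The median voter (position 6) is closest to S at 5.
Check: S vs Q — voters closer to S: 4 of 7.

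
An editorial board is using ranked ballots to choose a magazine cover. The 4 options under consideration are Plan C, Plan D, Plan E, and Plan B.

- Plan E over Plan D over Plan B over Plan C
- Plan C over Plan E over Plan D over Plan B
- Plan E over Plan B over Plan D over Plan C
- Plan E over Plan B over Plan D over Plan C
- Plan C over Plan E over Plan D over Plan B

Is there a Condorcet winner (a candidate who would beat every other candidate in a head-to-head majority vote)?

Yes

Head-to-head results (5 voters total):
Plan C vs Plan D: Plan D wins 3–2.
Plan C vs Plan E: Plan E wins 3–2.
Plan C vs Plan B: Plan B wins 3–2.
Plan D vs Plan E: Plan E wins 5–0.
Plan D vs Plan B: Plan D wins 3–2.
Plan E vs Plan B: Plan E wins 5–0.
Plan E beats each rival — Plan C (3–2), Plan D (5–0), Plan B (5–0) — so Plan E is the Condorcet winner.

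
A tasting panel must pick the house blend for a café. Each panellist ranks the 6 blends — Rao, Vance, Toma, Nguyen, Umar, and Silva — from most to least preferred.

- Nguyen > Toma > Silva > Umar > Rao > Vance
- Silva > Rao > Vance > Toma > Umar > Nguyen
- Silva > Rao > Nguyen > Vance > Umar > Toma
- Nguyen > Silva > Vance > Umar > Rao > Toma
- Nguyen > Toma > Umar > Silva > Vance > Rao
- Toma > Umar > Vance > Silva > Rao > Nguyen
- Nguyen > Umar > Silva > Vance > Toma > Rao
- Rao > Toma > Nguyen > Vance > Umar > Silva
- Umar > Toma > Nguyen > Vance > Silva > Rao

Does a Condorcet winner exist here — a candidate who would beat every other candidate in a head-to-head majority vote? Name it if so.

Nguyen

Head-to-head results (9 voters total):
Rao vs Vance: Vance wins 5–4.
Rao vs Toma: Toma wins 5–4.
Rao vs Nguyen: Nguyen wins 5–4.
Rao vs Umar: Umar wins 6–3.
Rao vs Silva: Silva wins 8–1.
Vance vs Toma: Toma wins 5–4.
Vance vs Nguyen: Nguyen wins 7–2.
Vance vs Umar: Umar wins 5–4.
Vance vs Silva: Silva wins 6–3.
Toma vs Nguyen: Nguyen wins 5–4.
Toma vs Umar: Toma wins 5–4.
Toma vs Silva: Toma wins 5–4.
Nguyen vs Umar: Nguyen wins 6–3.
Nguyen vs Silva: Nguyen wins 6–3.
Umar vs Silva: Umar wins 5–4.
Nguyen beats each rival — Rao (5–4), Vance (7–2), Toma (5–4), Umar (6–3), Silva (6–3) — so Nguyen is the Condorcet winner.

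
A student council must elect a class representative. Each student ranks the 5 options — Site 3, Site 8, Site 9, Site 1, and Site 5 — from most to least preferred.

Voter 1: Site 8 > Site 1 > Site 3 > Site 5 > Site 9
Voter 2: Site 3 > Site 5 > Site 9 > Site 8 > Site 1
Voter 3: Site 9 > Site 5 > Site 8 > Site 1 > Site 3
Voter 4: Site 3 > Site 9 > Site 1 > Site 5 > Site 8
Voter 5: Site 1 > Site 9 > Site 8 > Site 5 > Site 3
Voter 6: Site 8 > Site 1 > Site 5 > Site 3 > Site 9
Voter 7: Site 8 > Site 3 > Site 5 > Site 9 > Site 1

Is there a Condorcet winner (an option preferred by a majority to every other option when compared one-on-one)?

Head-to-head results (7 voters total):
Site 3 vs Site 8: Site 8 wins 5–2.
Site 3 vs Site 9: Site 3 wins 5–2.
Site 3 vs Site 1: Site 1 wins 4–3.
Site 3 vs Site 5: Site 3 wins 4–3.
Site 8 vs Site 9: Site 9 wins 4–3.
Site 8 vs Site 1: Site 8 wins 5–2.
Site 8 vs Site 5: Site 8 wins 4–3.
Site 9 vs Site 1: Site 9 wins 4–3.
Site 9 vs Site 5: Site 5 wins 4–3.
Site 1 vs Site 5: Site 1 wins 4–3.
No candidate beats all others: Site 3 beats Site 9 beats Site 8 beats Site 3, a majority cycle.

No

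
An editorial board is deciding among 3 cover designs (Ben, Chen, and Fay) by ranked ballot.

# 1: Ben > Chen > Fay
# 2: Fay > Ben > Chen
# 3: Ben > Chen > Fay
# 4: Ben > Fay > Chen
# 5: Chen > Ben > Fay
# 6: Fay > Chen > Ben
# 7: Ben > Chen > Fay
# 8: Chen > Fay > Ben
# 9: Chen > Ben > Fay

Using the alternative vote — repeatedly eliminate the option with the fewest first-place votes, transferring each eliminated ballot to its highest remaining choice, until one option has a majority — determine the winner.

Ben

Round 1: Ben 4, Chen 3, Fay 2. Fay has the fewest and is eliminated.
Round 2: Ben 5, Chen 4. Ben has a majority.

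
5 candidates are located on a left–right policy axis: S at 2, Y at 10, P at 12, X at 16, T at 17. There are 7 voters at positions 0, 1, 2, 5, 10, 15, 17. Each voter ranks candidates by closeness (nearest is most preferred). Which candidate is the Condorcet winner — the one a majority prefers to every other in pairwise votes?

S

With single-peaked preferences on a line, the Condorcet winner is the candidate closest to the median voter.
The median voter (position 5) is closest to S at 2.
Check: S vs Y — voters closer to S: 4 of 7.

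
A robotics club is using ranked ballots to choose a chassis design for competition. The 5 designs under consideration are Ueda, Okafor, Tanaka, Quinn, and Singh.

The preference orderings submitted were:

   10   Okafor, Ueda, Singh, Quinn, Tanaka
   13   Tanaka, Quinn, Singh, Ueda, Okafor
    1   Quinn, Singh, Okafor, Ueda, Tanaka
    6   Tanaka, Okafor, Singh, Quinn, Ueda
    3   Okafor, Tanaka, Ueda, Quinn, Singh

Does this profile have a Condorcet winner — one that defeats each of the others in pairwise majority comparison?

Head-to-head results (33 voters total):
Ueda vs Okafor: Okafor wins 20–13.
Ueda vs Tanaka: Tanaka wins 22–11.
Ueda vs Quinn: Quinn wins 20–13.
Ueda vs Singh: Singh wins 20–13.
Okafor vs Tanaka: Tanaka wins 19–14.
Okafor vs Quinn: Okafor wins 19–14.
Okafor vs Singh: Okafor wins 19–14.
Tanaka vs Quinn: Tanaka wins 22–11.
Tanaka vs Singh: Tanaka wins 22–11.
Quinn vs Singh: Quinn wins 17–16.
Tanaka beats each rival — Ueda (22–11), Okafor (19–14), Quinn (22–11), Singh (22–11) — so Tanaka is the Condorcet winner.

Yes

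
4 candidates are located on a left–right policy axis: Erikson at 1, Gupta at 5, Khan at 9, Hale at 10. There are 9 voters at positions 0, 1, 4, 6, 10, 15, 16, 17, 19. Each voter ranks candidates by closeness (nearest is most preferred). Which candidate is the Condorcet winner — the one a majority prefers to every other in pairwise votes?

Hale

With single-peaked preferences on a line, the Condorcet winner is the candidate closest to the median voter.
The median voter (position 10) is closest to Hale at 10.
Check: Hale vs Gupta — voters closer to Hale: 5 of 9.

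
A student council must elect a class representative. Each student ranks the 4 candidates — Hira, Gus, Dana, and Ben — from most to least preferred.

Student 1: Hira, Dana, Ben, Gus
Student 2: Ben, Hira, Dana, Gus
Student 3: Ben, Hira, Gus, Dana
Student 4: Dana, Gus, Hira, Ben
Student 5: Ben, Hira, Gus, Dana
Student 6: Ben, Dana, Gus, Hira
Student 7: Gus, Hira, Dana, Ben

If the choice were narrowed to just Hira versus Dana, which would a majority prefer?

Ballots ranking Hira above Dana: 5.
Ballots ranking Dana above Hira: 2.
Hira wins the head-to-head, 5–2.

Hira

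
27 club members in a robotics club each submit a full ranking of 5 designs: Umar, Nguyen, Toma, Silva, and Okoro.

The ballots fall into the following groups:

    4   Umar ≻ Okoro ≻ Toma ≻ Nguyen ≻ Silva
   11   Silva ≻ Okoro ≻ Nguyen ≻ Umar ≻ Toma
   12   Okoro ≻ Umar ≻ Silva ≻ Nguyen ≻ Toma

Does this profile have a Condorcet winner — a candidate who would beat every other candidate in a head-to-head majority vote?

Yes

Head-to-head results (27 voters total):
Umar vs Nguyen: Umar wins 16–11.
Umar vs Toma: Umar wins 27–0.
Umar vs Silva: Umar wins 16–11.
Umar vs Okoro: Okoro wins 23–4.
Nguyen vs Toma: Nguyen wins 23–4.
Nguyen vs Silva: Silva wins 23–4.
Nguyen vs Okoro: Okoro wins 27–0.
Toma vs Silva: Silva wins 23–4.
Toma vs Okoro: Okoro wins 27–0.
Silva vs Okoro: Okoro wins 16–11.
Okoro beats each rival — Umar (23–4), Nguyen (27–0), Toma (27–0), Silva (16–11) — so Okoro is the Condorcet winner.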